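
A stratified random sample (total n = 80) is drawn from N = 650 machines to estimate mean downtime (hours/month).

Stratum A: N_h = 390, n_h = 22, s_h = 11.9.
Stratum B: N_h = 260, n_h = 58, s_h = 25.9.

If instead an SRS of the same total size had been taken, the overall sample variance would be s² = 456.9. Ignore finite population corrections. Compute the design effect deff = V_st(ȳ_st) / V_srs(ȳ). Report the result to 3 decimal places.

V̂(ȳ_st) = Σ W_h² s_h²/n_h, with W_h = N_h/N and N = 650:
  stratum A: (390/650)²·11.9²/22 = 2.31725
  stratum B: (260/650)²·25.9²/58 = 1.85051
V_st = 4.16776
V_srs = s²/n = 456.9/80 = 5.71125
deff = V_st / V_srs = 4.16776/5.71125 = 0.7297

deff ≈ 0.730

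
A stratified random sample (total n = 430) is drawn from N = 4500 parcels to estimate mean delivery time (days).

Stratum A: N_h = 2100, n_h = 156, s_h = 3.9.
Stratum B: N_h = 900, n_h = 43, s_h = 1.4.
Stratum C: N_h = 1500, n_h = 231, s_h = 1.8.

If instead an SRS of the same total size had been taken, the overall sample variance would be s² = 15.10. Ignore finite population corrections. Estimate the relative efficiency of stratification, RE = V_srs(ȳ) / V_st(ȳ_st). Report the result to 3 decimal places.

V̂(ȳ_st) = Σ W_h² s_h²/n_h, with W_h = N_h/N and N = 4500:
  stratum A: (2100/4500)²·3.9²/156 = 0.0212333
  stratum B: (900/4500)²·1.4²/43 = 0.00182326
  stratum C: (1500/4500)²·1.8²/231 = 0.00155844
V_st = 0.024615
V_srs = s²/n = 15.10/430 = 0.0351163
Relative efficiency = V_srs / V_st = 0.0351163/0.024615 = 1.4266

RE ≈ 1.427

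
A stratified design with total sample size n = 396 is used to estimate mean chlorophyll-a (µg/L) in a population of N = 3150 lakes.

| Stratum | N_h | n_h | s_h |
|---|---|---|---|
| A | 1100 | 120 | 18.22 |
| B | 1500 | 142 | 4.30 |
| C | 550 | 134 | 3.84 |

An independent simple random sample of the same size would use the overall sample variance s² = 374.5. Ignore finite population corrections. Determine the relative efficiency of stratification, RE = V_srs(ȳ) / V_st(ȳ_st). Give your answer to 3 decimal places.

V̂(ȳ_st) = Σ W_h² s_h²/n_h, with W_h = N_h/N and N = 3150:
  stratum A: (1100/3150)²·18.22²/120 = 0.337349
  stratum B: (1500/3150)²·4.30²/142 = 0.0295264
  stratum C: (550/3150)²·3.84²/134 = 0.00335476
V_st = 0.37023
V_srs = s²/n = 374.5/396 = 0.945707
Relative efficiency = V_srs / V_st = 0.945707/0.37023 = 2.5544

RE ≈ 2.554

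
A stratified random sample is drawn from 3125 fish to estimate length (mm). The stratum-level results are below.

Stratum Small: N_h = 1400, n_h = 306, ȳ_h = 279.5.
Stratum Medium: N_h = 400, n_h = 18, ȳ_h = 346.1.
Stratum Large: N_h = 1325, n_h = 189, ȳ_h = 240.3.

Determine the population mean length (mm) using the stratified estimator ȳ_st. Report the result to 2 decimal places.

N = Σ N_h = 3125. Stratum weights W_h = N_h/N.
ȳ_st = (1400·279.5 + 400·346.1 + 1325·240.3) / 3125 = 271.4040

ȳ_st ≈ 271.40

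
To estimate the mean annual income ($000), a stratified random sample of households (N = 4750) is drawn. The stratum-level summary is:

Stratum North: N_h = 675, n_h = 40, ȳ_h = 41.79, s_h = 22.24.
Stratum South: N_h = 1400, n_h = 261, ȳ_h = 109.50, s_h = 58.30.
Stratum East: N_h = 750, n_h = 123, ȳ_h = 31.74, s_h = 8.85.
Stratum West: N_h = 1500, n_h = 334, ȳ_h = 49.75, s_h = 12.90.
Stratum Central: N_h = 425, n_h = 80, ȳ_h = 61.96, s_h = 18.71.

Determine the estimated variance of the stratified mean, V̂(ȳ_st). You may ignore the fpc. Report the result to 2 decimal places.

V̂(ȳ_st) = Σ W_h² s_h²/n_h, with W_h = N_h/N and N = 4750:
  stratum North: (675/4750)²·22.24²/40 = 0.249707
  stratum South: (1400/4750)²·58.30²/261 = 1.13127
  stratum East: (750/4750)²·8.85²/123 = 0.0158751
  stratum West: (1500/4750)²·12.90²/334 = 0.0496853
  stratum Central: (425/4750)²·18.71²/80 = 0.0350307
V̂(ȳ_st) = 1.48157

V̂(ȳ_st) ≈ 1.48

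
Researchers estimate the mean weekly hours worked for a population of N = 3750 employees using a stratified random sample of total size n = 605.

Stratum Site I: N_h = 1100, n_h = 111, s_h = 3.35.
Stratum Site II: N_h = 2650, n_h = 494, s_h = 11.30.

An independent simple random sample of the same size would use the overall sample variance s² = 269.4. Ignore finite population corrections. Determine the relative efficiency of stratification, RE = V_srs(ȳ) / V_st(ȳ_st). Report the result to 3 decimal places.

V̂(ȳ_st) = Σ W_h² s_h²/n_h, with W_h = N_h/N and N = 3750:
  stratum Site I: (1100/3750)²·3.35²/111 = 0.0086994
  stratum Site II: (2650/3750)²·11.30²/494 = 0.12908
V_st = 0.137779
V_srs = s²/n = 269.4/605 = 0.445289
Relative efficiency = V_srs / V_st = 0.445289/0.137779 = 3.2319

RE ≈ 3.232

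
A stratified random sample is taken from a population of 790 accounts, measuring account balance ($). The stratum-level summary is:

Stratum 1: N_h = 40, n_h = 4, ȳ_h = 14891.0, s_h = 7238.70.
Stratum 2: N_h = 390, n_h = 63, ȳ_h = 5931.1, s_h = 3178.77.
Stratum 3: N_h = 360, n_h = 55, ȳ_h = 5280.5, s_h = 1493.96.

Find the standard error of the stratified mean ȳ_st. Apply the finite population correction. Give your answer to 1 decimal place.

V̂(ȳ_st) = Σ W_h² (1 − n_h/N_h) s_h²/n_h, with W_h = N_h/N and N = 790:
  stratum 1: (40/790)²·(1 − 4/40)·7238.70²/4 = 30225.2
  stratum 2: (390/790)²·(1 − 63/390)·3178.77²/63 = 32774.5
  stratum 3: (360/790)²·(1 − 55/360)·1493.96²/55 = 7139.43
V̂(ȳ_st) = 70139.1
SE(ȳ_st) = √70139.1 = 264.838

SE(ȳ_st) ≈ 264.8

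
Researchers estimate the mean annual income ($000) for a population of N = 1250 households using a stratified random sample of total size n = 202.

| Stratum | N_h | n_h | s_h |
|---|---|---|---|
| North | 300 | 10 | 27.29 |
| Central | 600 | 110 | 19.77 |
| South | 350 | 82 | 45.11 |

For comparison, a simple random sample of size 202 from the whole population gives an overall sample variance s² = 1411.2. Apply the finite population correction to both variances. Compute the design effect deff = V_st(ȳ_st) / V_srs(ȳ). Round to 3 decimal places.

deff ≈ 1.076

V̂(ȳ_st) = Σ W_h² (1 − n_h/N_h) s_h²/n_h, with W_h = N_h/N and N = 1250:
  stratum North: (300/1250)²·(1 − 10/300)·27.29²/10 = 4.14674
  stratum Central: (600/1250)²·(1 − 110/600)·19.77²/110 = 0.668572
  stratum South: (350/1250)²·(1 − 82/350)·45.11²/82 = 1.48975
V_st = 6.30506
V_srs = (1 − 202/1250)·1411.2/202 = 5.85718
deff = V_st / V_srs = 6.30506/5.85718 = 1.0765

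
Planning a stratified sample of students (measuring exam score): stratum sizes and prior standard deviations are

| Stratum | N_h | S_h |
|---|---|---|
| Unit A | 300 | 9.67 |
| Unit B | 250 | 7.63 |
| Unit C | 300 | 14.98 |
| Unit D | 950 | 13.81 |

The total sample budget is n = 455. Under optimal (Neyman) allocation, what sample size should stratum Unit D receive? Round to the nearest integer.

266

Neyman allocation: n_h = n · N_h S_h / Σ N_i S_i, with n = 455.
  stratum Unit A: N_h·S_h = 300·9.67 = 2901.00
  stratum Unit B: N_h·S_h = 250·7.63 = 1907.50
  stratum Unit C: N_h·S_h = 300·14.98 = 4494.00
  stratum Unit D: N_h·S_h = 950·13.81 = 13119.50
Σ N_h S_h = 22422.00
n for stratum Unit D = 455·13119.50/22422.00 = 266.228 → 266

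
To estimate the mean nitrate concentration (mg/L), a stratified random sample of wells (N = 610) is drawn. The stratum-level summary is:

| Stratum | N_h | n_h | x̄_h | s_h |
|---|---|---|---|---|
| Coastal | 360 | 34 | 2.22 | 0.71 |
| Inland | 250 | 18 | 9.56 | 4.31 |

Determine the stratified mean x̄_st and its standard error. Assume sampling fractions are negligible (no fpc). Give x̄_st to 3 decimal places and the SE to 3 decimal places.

x̄_st = Σ W_h x̄_h = (360·2.22 + 250·9.56)/610 = 5.22820
V̂(x̄_st) = Σ W_h² s_h²/n_h, with W_h = N_h/N and N = 610:
  stratum Coastal: (360/610)²·0.71²/34 = 0.00516396
  stratum Inland: (250/610)²·4.31²/18 = 0.173341
V̂(x̄_st) = 0.178505
SE(x̄_st) = √0.178505 = 0.422499

x̄_st ≈ 5.228, SE ≈ 0.422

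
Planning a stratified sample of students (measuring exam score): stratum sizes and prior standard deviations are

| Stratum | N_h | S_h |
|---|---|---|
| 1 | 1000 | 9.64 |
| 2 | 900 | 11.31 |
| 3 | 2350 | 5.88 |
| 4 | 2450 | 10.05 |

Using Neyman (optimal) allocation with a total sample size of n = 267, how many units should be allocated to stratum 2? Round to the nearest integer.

47

Neyman allocation: n_h = n · N_h S_h / Σ N_i S_i, with n = 267.
  stratum 1: N_h·S_h = 1000·9.64 = 9640.00
  stratum 2: N_h·S_h = 900·11.31 = 10179.00
  stratum 3: N_h·S_h = 2350·5.88 = 13818.00
  stratum 4: N_h·S_h = 2450·10.05 = 24622.50
Σ N_h S_h = 58259.50
n for stratum 2 = 267·10179.00/58259.50 = 46.650 → 47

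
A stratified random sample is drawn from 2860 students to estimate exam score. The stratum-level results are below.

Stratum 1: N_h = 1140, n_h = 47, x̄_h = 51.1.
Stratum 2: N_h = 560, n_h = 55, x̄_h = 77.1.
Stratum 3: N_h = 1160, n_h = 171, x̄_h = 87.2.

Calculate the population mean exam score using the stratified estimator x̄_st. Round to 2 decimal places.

x̄_st ≈ 70.83

N = Σ N_h = 2860. Stratum weights W_h = N_h/N.
x̄_st = (1140·51.1 + 560·77.1 + 1160·87.2) / 2860 = 70.8329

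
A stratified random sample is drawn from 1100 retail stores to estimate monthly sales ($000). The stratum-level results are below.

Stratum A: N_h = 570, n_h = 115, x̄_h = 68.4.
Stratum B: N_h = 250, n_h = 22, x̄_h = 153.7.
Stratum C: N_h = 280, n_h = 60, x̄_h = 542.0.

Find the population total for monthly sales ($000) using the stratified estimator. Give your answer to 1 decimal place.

τ̂_st = Σ N_h x̄_h = 570·68.4 + 250·153.7 + 280·542.0 = 229173.0

τ̂_st ≈ 229173.0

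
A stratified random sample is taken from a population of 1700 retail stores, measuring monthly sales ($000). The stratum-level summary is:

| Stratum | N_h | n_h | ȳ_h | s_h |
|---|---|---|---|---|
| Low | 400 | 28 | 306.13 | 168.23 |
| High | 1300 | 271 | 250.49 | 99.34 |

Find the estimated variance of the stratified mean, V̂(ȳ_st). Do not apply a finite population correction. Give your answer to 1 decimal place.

V̂(ȳ_st) ≈ 77.3

V̂(ȳ_st) = Σ W_h² s_h²/n_h, with W_h = N_h/N and N = 1700:
  stratum Low: (400/1700)²·168.23²/28 = 55.9591
  stratum High: (1300/1700)²·99.34²/271 = 21.2945
V̂(ȳ_st) = 77.2537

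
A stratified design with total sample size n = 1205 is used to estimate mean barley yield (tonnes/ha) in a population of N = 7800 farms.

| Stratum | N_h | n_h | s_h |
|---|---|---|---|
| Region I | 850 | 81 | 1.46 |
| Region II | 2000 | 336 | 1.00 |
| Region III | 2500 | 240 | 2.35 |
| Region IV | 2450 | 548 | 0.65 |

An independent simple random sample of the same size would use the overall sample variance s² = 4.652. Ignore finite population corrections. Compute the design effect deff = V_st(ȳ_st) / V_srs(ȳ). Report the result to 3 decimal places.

V̂(ȳ_st) = Σ W_h² s_h²/n_h, with W_h = N_h/N and N = 7800:
  stratum Region I: (850/7800)²·1.46²/81 = 0.000312514
  stratum Region II: (2000/7800)²·1.00²/336 = 0.000195673
  stratum Region III: (2500/7800)²·2.35²/240 = 0.00236382
  stratum Region IV: (2450/7800)²·0.65²/548 = 7.60657e-05
V_st = 0.00294808
V_srs = s²/n = 4.652/1205 = 0.00386058
deff = V_st / V_srs = 0.00294808/0.00386058 = 0.7636

deff ≈ 0.764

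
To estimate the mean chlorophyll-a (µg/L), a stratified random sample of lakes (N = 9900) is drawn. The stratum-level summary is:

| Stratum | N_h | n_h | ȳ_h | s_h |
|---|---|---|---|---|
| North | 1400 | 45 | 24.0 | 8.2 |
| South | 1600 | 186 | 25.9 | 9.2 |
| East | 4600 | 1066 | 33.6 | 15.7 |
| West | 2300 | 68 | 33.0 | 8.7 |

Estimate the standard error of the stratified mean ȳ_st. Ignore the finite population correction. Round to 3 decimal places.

V̂(ȳ_st) = Σ W_h² s_h²/n_h, with W_h = N_h/N and N = 9900:
  stratum North: (1400/9900)²·8.2²/45 = 0.0298814
  stratum South: (1600/9900)²·9.2²/186 = 0.0118859
  stratum East: (4600/9900)²·15.7²/1066 = 0.0499215
  stratum West: (2300/9900)²·8.7²/68 = 0.0600779
V̂(ȳ_st) = 0.151767
SE(ȳ_st) = √0.151767 = 0.389572

SE(ȳ_st) ≈ 0.390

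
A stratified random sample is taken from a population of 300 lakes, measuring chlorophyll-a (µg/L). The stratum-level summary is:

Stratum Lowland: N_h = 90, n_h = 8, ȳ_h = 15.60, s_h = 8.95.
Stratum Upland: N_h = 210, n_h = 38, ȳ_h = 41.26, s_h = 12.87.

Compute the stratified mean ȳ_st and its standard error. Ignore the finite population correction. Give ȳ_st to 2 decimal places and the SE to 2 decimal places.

ȳ_st ≈ 33.56, SE ≈ 1.74

ȳ_st = Σ W_h ȳ_h = (90·15.60 + 210·41.26)/300 = 33.56200
V̂(ȳ_st) = Σ W_h² s_h²/n_h, with W_h = N_h/N and N = 300:
  stratum Lowland: (90/300)²·8.95²/8 = 0.901153
  stratum Upland: (210/300)²·12.87²/38 = 2.13584
V̂(ȳ_st) = 3.037
SE(ȳ_st) = √3.037 = 1.7427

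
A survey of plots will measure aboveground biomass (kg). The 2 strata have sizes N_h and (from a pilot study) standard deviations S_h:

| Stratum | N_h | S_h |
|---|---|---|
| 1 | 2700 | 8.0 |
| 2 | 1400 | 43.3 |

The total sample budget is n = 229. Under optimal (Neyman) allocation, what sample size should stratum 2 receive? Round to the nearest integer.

Neyman allocation: n_h = n · N_h S_h / Σ N_i S_i, with n = 229.
  stratum 1: N_h·S_h = 2700·8.0 = 21600.00
  stratum 2: N_h·S_h = 1400·43.3 = 60620.00
Σ N_h S_h = 82220.00
n for stratum 2 = 229·60620.00/82220.00 = 168.839 → 169

169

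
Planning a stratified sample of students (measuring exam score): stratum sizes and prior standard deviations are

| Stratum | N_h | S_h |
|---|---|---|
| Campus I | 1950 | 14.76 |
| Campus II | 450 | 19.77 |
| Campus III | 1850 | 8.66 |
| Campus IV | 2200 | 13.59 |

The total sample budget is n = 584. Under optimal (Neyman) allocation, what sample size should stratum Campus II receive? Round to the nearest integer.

Neyman allocation: n_h = n · N_h S_h / Σ N_i S_i, with n = 584.
  stratum Campus I: N_h·S_h = 1950·14.76 = 28782.00
  stratum Campus II: N_h·S_h = 450·19.77 = 8896.50
  stratum Campus III: N_h·S_h = 1850·8.66 = 16021.00
  stratum Campus IV: N_h·S_h = 2200·13.59 = 29898.00
Σ N_h S_h = 83597.50
n for stratum Campus II = 584·8896.50/83597.50 = 62.150 → 62

62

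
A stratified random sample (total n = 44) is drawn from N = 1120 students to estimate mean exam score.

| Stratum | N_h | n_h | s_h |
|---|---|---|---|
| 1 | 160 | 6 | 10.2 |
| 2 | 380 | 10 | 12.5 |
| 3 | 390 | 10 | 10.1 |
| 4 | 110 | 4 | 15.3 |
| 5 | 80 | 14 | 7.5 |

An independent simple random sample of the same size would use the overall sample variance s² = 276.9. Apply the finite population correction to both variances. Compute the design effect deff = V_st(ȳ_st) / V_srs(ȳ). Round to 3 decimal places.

V̂(ȳ_st) = Σ W_h² (1 − n_h/N_h) s_h²/n_h, with W_h = N_h/N and N = 1120:
  stratum 1: (160/1120)²·(1 − 6/160)·10.2²/6 = 0.340607
  stratum 2: (380/1120)²·(1 − 10/380)·12.5²/10 = 1.75134
  stratum 3: (390/1120)²·(1 − 10/390)·10.1²/10 = 1.20519
  stratum 4: (110/1120)²·(1 − 4/110)·15.3²/4 = 0.543983
  stratum 5: (80/1120)²·(1 − 14/80)·7.5²/14 = 0.0169119
V_st = 3.85803
V_srs = (1 − 44/1120)·276.9/44 = 6.04595
deff = V_st / V_srs = 3.85803/6.04595 = 0.6381

deff ≈ 0.638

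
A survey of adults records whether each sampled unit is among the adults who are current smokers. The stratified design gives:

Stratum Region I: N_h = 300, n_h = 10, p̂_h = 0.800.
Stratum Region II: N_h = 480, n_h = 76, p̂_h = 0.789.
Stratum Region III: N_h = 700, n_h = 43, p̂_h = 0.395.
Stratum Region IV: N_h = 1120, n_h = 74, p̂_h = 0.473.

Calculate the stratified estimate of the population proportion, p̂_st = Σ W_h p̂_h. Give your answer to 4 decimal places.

p̂_st ≈ 0.5481

N = 2600; stratum weights W_h = N_h/N.
p̂_st = Σ W_h p̂_h = (300·0.800 + 480·0.789 + 700·0.395 + 1120·0.473)/2600 = 0.54807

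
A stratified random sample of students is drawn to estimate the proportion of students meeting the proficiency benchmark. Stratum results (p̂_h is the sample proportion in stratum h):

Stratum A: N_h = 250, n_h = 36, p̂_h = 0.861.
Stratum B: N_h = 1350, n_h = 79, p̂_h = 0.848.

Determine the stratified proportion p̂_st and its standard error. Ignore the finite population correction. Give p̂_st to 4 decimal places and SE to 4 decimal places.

p̂_st ≈ 0.8500, SE ≈ 0.0355

N = 1600; stratum weights W_h = N_h/N.
p̂_st = Σ W_h p̂_h = (250·0.861 + 1350·0.848)/1600 = 0.85003
V̂(p̂_st) = Σ W_h² p̂_h(1−p̂_h)/(n_h−1):
  stratum A: (250/1600)²·0.861·0.139/35 = 8.34814e-05
  stratum B: (1350/1600)²·0.848·0.152/78 = 0.00117645
V̂(p̂_st) = 0.00125993; SE = √V̂ = 0.0354955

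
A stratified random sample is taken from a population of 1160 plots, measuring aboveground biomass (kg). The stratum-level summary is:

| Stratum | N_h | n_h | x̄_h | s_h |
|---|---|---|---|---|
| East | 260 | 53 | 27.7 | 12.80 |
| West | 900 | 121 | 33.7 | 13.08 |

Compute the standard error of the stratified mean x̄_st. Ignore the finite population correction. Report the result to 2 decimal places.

V̂(x̄_st) = Σ W_h² s_h²/n_h, with W_h = N_h/N and N = 1160:
  stratum East: (260/1160)²·12.80²/53 = 0.155301
  stratum West: (900/1160)²·13.08²/121 = 0.851136
V̂(x̄_st) = 1.00644
SE(x̄_st) = √1.00644 = 1.00321

SE(x̄_st) ≈ 1.00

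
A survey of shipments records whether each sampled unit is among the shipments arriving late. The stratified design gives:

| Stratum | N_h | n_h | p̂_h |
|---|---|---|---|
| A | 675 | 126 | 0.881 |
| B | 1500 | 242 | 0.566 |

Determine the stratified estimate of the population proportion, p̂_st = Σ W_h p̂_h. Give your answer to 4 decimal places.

p̂_st ≈ 0.6638

N = 2175; stratum weights W_h = N_h/N.
p̂_st = Σ W_h p̂_h = (675·0.881 + 1500·0.566)/2175 = 0.66376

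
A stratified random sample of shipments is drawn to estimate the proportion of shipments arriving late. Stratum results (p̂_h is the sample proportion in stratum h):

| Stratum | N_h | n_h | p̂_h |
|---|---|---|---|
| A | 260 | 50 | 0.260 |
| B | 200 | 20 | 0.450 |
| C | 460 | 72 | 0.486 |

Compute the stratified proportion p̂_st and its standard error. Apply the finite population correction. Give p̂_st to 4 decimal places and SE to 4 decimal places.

N = 920; stratum weights W_h = N_h/N.
p̂_st = Σ W_h p̂_h = (260·0.260 + 200·0.450 + 460·0.486)/920 = 0.41430
V̂(p̂_st) = Σ W_h² (1 − n_h/N_h) p̂_h(1−p̂_h)/(n_h−1):
  stratum A: (260/920)²·(1 − 50/260)·0.260·0.740/49 = 0.000253295
  stratum B: (200/920)²·(1 − 20/200)·0.450·0.550/19 = 0.000554049
  stratum C: (460/920)²·(1 − 72/460)·0.486·0.514/71 = 0.000741916
V̂(p̂_st) = 0.00154926; SE = √V̂ = 0.0393606

p̂_st ≈ 0.4143, SE ≈ 0.0394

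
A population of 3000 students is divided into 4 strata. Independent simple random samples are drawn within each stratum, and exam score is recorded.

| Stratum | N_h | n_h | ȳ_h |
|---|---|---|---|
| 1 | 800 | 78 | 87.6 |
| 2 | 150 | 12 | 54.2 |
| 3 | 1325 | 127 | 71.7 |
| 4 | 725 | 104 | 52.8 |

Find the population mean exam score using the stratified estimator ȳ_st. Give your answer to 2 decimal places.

N = Σ N_h = 3000. Stratum weights W_h = N_h/N.
ȳ_st = (800·87.6 + 150·54.2 + 1325·71.7 + 725·52.8) / 3000 = 70.4975

ȳ_st ≈ 70.50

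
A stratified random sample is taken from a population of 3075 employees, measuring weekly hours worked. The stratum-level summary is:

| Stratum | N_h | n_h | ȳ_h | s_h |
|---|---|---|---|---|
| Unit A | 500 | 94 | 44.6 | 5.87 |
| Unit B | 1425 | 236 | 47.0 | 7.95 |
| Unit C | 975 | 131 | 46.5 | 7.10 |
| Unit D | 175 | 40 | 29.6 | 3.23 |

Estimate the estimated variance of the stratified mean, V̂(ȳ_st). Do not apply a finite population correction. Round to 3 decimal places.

V̂(ȳ_st) = Σ W_h² s_h²/n_h, with W_h = N_h/N and N = 3075:
  stratum Unit A: (500/3075)²·5.87²/94 = 0.00969166
  stratum Unit B: (1425/3075)²·7.95²/236 = 0.0575124
  stratum Unit C: (975/3075)²·7.10²/131 = 0.0386869
  stratum Unit D: (175/3075)²·3.23²/40 = 0.000844755
V̂(ȳ_st) = 0.106736

V̂(ȳ_st) ≈ 0.107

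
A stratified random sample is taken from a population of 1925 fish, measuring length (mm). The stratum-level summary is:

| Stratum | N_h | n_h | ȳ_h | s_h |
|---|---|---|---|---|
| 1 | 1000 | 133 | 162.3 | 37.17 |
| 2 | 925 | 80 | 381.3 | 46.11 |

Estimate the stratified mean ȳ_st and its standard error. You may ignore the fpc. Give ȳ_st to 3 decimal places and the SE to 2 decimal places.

ȳ_st = Σ W_h ȳ_h = (1000·162.3 + 925·381.3)/1925 = 267.53377
V̂(ȳ_st) = Σ W_h² s_h²/n_h, with W_h = N_h/N and N = 1925:
  stratum 1: (1000/1925)²·37.17²/133 = 2.80332
  stratum 2: (925/1925)²·46.11²/80 = 6.13652
V̂(ȳ_st) = 8.93984
SE(ȳ_st) = √8.93984 = 2.98996

ȳ_st ≈ 267.534, SE ≈ 2.99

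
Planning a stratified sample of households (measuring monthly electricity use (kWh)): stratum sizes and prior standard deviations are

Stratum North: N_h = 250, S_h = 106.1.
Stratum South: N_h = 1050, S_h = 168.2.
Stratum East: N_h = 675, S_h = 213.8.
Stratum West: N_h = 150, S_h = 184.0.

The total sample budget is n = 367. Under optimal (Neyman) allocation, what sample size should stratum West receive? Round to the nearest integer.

Neyman allocation: n_h = n · N_h S_h / Σ N_i S_i, with n = 367.
  stratum North: N_h·S_h = 250·106.1 = 26525.00
  stratum South: N_h·S_h = 1050·168.2 = 176610.00
  stratum East: N_h·S_h = 675·213.8 = 144315.00
  stratum West: N_h·S_h = 150·184.0 = 27600.00
Σ N_h S_h = 375050.00
n for stratum West = 367·27600.00/375050.00 = 27.008 → 27

27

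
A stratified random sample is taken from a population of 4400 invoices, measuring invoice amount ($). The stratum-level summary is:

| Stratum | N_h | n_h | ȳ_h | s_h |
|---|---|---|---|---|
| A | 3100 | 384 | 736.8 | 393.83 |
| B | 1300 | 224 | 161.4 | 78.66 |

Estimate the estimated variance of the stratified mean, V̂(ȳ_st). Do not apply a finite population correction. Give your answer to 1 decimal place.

V̂(ȳ_st) = Σ W_h² s_h²/n_h, with W_h = N_h/N and N = 4400:
  stratum A: (3100/4400)²·393.83²/384 = 200.495
  stratum B: (1300/4400)²·78.66²/224 = 2.41124
V̂(ȳ_st) = 202.907

V̂(ȳ_st) ≈ 202.9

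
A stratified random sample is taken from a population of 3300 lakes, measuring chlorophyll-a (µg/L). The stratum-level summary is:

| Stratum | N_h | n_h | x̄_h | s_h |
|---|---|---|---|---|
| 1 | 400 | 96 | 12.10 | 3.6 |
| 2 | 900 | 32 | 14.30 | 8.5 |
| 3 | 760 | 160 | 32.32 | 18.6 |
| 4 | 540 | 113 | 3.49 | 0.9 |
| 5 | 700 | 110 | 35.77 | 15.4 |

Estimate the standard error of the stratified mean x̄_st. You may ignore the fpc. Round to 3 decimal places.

SE(x̄_st) ≈ 0.618

V̂(x̄_st) = Σ W_h² s_h²/n_h, with W_h = N_h/N and N = 3300:
  stratum 1: (400/3300)²·3.6²/96 = 0.00198347
  stratum 2: (900/3300)²·8.5²/32 = 0.167936
  stratum 3: (760/3300)²·18.6²/160 = 0.114685
  stratum 4: (540/3300)²·0.9²/113 = 0.00019194
  stratum 5: (700/3300)²·15.4²/110 = 0.0970101
V̂(x̄_st) = 0.381807
SE(x̄_st) = √0.381807 = 0.617905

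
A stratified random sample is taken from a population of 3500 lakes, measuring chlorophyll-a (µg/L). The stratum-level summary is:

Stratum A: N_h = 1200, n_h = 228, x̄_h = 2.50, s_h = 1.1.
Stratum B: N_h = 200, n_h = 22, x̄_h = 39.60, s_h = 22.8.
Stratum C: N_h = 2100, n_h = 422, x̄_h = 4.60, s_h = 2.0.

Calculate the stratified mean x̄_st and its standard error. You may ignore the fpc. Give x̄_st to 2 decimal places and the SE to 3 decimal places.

x̄_st = Σ W_h x̄_h = (1200·2.50 + 200·39.60 + 2100·4.60)/3500 = 5.88000
V̂(x̄_st) = Σ W_h² s_h²/n_h, with W_h = N_h/N and N = 3500:
  stratum A: (1200/3500)²·1.1²/228 = 0.000623845
  stratum B: (200/3500)²·22.8²/22 = 0.0771562
  stratum C: (2100/3500)²·2.0²/422 = 0.00341232
V̂(x̄_st) = 0.0811924
SE(x̄_st) = √0.0811924 = 0.284943

x̄_st ≈ 5.88, SE ≈ 0.285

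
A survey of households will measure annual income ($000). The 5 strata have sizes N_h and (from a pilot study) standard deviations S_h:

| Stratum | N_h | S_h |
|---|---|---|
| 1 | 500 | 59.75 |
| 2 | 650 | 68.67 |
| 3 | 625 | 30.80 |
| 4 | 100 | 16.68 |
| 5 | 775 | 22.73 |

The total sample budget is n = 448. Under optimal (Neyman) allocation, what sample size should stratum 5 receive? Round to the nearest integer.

70

Neyman allocation: n_h = n · N_h S_h / Σ N_i S_i, with n = 448.
  stratum 1: N_h·S_h = 500·59.75 = 29875.00
  stratum 2: N_h·S_h = 650·68.67 = 44635.50
  stratum 3: N_h·S_h = 625·30.80 = 19250.00
  stratum 4: N_h·S_h = 100·16.68 = 1668.00
  stratum 5: N_h·S_h = 775·22.73 = 17615.75
Σ N_h S_h = 113044.25
n for stratum 5 = 448·17615.75/113044.25 = 69.812 → 70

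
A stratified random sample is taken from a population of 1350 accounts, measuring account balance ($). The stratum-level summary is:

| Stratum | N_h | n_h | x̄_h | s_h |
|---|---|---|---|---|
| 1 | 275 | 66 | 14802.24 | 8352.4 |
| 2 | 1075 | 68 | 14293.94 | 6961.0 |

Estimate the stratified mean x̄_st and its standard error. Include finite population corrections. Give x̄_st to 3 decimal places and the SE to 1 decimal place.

x̄_st = Σ W_h x̄_h = (275·14802.24 + 1075·14293.94)/1350 = 14397.48259
V̂(x̄_st) = Σ W_h² (1 − n_h/N_h) s_h²/n_h, with W_h = N_h/N and N = 1350:
  stratum 1: (275/1350)²·(1 − 66/275)·8352.4²/66 = 33334.2
  stratum 2: (1075/1350)²·(1 − 68/1075)·6961.0²/68 = 423258
V̂(x̄_st) = 456592
SE(x̄_st) = √456592 = 675.716

x̄_st ≈ 14397.483, SE ≈ 675.7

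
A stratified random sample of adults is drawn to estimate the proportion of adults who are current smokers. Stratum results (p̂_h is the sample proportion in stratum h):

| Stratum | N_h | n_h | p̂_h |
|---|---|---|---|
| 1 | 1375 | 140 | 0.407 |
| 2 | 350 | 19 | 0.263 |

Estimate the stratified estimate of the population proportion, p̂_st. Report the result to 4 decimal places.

p̂_st ≈ 0.3778

N = 1725; stratum weights W_h = N_h/N.
p̂_st = Σ W_h p̂_h = (1375·0.407 + 350·0.263)/1725 = 0.37778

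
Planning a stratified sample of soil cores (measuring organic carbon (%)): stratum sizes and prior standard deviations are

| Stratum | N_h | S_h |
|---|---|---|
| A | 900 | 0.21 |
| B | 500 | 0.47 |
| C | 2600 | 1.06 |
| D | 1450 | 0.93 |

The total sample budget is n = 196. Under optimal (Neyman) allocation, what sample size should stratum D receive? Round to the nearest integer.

Neyman allocation: n_h = n · N_h S_h / Σ N_i S_i, with n = 196.
  stratum A: N_h·S_h = 900·0.21 = 189.00
  stratum B: N_h·S_h = 500·0.47 = 235.00
  stratum C: N_h·S_h = 2600·1.06 = 2756.00
  stratum D: N_h·S_h = 1450·0.93 = 1348.50
Σ N_h S_h = 4528.50
n for stratum D = 196·1348.50/4528.50 = 58.365 → 58

58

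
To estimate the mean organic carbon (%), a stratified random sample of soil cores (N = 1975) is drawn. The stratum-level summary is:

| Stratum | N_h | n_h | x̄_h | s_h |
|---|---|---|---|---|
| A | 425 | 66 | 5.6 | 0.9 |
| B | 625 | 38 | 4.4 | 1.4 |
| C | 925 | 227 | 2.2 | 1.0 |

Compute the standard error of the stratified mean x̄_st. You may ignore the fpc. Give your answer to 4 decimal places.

SE(x̄_st) ≈ 0.0819

V̂(x̄_st) = Σ W_h² s_h²/n_h, with W_h = N_h/N and N = 1975:
  stratum A: (425/1975)²·0.9²/66 = 0.000568309
  stratum B: (625/1975)²·1.4²/38 = 0.00516533
  stratum C: (925/1975)²·1.0²/227 = 0.000966325
V̂(x̄_st) = 0.00669997
SE(x̄_st) = √0.00669997 = 0.0818533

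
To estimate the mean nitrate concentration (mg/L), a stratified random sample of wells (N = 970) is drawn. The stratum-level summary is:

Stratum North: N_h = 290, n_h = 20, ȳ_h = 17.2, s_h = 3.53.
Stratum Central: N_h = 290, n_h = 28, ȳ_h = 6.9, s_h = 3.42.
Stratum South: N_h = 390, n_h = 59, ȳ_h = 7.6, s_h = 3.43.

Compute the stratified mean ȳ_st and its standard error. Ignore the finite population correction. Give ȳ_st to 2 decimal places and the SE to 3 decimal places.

ȳ_st ≈ 10.26, SE ≈ 0.354

ȳ_st = Σ W_h ȳ_h = (290·17.2 + 290·6.9 + 390·7.6)/970 = 10.26082
V̂(ȳ_st) = Σ W_h² s_h²/n_h, with W_h = N_h/N and N = 970:
  stratum North: (290/970)²·3.53²/20 = 0.0556893
  stratum Central: (290/970)²·3.42²/28 = 0.0373376
  stratum South: (390/970)²·3.43²/59 = 0.0322346
V̂(ȳ_st) = 0.125262
SE(ȳ_st) = √0.125262 = 0.353923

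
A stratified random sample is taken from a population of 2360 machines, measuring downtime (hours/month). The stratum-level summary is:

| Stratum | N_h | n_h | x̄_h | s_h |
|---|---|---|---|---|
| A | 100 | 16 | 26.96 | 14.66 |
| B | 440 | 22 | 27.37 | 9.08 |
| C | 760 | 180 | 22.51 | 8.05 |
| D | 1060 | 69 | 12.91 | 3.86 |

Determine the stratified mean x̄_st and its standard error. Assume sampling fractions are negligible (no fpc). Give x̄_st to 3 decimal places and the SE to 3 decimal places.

x̄_st ≈ 19.293, SE ≈ 0.485

x̄_st = Σ W_h x̄_h = (100·26.96 + 440·27.37 + 760·22.51 + 1060·12.91)/2360 = 19.29280
V̂(x̄_st) = Σ W_h² s_h²/n_h, with W_h = N_h/N and N = 2360:
  stratum A: (100/2360)²·14.66²/16 = 0.024117
  stratum B: (440/2360)²·9.08²/22 = 0.130266
  stratum C: (760/2360)²·8.05²/180 = 0.0373355
  stratum D: (1060/2360)²·3.86²/69 = 0.0435625
V̂(x̄_st) = 0.235281
SE(x̄_st) = √0.235281 = 0.485058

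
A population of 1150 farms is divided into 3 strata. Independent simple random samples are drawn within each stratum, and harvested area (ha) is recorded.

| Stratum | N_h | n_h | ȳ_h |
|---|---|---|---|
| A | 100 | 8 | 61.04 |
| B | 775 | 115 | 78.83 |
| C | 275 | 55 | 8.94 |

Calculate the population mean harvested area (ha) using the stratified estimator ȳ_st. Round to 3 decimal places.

ȳ_st ≈ 60.570

N = Σ N_h = 1150. Stratum weights W_h = N_h/N.
ȳ_st = (100·61.04 + 775·78.83 + 275·8.94) / 1150 = 60.57022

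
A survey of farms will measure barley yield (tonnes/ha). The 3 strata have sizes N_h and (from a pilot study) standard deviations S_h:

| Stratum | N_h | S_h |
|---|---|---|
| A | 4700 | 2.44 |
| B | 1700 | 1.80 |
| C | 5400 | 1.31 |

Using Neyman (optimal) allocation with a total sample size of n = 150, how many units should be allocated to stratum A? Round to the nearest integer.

Neyman allocation: n_h = n · N_h S_h / Σ N_i S_i, with n = 150.
  stratum A: N_h·S_h = 4700·2.44 = 11468.00
  stratum B: N_h·S_h = 1700·1.80 = 3060.00
  stratum C: N_h·S_h = 5400·1.31 = 7074.00
Σ N_h S_h = 21602.00
n for stratum A = 150·11468.00/21602.00 = 79.632 → 80

80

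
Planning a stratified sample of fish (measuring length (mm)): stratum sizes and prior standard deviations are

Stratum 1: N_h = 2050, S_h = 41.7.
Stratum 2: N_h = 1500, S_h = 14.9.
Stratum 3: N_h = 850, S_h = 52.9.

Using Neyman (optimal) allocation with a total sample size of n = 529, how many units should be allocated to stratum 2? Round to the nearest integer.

Neyman allocation: n_h = n · N_h S_h / Σ N_i S_i, with n = 529.
  stratum 1: N_h·S_h = 2050·41.7 = 85485.00
  stratum 2: N_h·S_h = 1500·14.9 = 22350.00
  stratum 3: N_h·S_h = 850·52.9 = 44965.00
Σ N_h S_h = 152800.00
n for stratum 2 = 529·22350.00/152800.00 = 77.377 → 77

77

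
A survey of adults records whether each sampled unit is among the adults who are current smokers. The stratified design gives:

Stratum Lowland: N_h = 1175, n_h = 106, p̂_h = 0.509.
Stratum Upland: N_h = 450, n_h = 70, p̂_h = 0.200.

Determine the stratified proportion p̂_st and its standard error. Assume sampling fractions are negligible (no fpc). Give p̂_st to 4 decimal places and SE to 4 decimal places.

N = 1625; stratum weights W_h = N_h/N.
p̂_st = Σ W_h p̂_h = (1175·0.509 + 450·0.200)/1625 = 0.42343
V̂(p̂_st) = Σ W_h² p̂_h(1−p̂_h)/(n_h−1):
  stratum Lowland: (1175/1625)²·0.509·0.491/105 = 0.00124445
  stratum Upland: (450/1625)²·0.200·0.800/69 = 0.000177824
V̂(p̂_st) = 0.00142228; SE = √V̂ = 0.0377131

p̂_st ≈ 0.4234, SE ≈ 0.0377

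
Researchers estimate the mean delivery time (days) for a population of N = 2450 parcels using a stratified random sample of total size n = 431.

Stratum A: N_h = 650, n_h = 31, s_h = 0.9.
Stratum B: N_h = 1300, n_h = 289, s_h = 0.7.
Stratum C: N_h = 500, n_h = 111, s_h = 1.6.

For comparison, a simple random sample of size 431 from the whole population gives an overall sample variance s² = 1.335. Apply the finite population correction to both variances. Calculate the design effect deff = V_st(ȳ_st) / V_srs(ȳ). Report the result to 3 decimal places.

deff ≈ 1.124

V̂(ȳ_st) = Σ W_h² (1 − n_h/N_h) s_h²/n_h, with W_h = N_h/N and N = 2450:
  stratum A: (650/2450)²·(1 − 31/650)·0.9²/31 = 0.00175144
  stratum B: (1300/2450)²·(1 − 289/1300)·0.7²/289 = 0.000371245
  stratum C: (500/2450)²·(1 − 111/500)·1.6²/111 = 0.000747316
V_st = 0.00287
V_srs = (1 − 431/2450)·1.335/431 = 0.00255255
deff = V_st / V_srs = 0.00287/0.00255255 = 1.1244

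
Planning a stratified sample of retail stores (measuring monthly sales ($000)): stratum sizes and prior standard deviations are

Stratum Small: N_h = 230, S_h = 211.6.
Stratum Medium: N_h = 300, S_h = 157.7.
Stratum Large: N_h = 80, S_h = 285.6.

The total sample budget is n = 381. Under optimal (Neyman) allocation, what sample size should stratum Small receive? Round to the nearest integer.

156

Neyman allocation: n_h = n · N_h S_h / Σ N_i S_i, with n = 381.
  stratum Small: N_h·S_h = 230·211.6 = 48668.00
  stratum Medium: N_h·S_h = 300·157.7 = 47310.00
  stratum Large: N_h·S_h = 80·285.6 = 22848.00
Σ N_h S_h = 118826.00
n for stratum Small = 381·48668.00/118826.00 = 156.048 → 156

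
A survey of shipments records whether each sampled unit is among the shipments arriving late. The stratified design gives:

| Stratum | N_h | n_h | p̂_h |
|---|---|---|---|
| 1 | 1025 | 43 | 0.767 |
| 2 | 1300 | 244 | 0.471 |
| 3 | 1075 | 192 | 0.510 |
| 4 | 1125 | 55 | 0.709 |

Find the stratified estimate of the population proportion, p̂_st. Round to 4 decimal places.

N = 4525; stratum weights W_h = N_h/N.
p̂_st = Σ W_h p̂_h = (1025·0.767 + 1300·0.471 + 1075·0.510 + 1125·0.709)/4525 = 0.60649

p̂_st ≈ 0.6065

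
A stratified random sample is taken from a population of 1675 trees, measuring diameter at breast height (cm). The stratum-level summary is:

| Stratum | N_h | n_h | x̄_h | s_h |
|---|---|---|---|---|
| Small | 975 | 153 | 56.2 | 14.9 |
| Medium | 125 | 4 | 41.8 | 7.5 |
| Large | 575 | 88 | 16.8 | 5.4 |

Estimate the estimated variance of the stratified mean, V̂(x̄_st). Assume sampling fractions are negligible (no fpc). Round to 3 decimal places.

V̂(x̄_st) ≈ 0.609

V̂(x̄_st) = Σ W_h² s_h²/n_h, with W_h = N_h/N and N = 1675:
  stratum Small: (975/1675)²·14.9²/153 = 0.491655
  stratum Medium: (125/1675)²·7.5²/4 = 0.0783164
  stratum Large: (575/1675)²·5.4²/88 = 0.0390491
V̂(x̄_st) = 0.609021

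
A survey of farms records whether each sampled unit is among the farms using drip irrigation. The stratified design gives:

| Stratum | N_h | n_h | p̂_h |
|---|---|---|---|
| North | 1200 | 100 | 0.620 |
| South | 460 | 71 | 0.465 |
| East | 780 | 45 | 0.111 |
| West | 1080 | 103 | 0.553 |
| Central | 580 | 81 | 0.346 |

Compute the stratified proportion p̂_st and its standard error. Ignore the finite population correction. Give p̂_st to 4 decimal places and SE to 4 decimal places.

N = 4100; stratum weights W_h = N_h/N.
p̂_st = Σ W_h p̂_h = (1200·0.620 + 460·0.465 + 780·0.111 + 1080·0.553 + 580·0.346)/4100 = 0.44937
V̂(p̂_st) = Σ W_h² p̂_h(1−p̂_h)/(n_h−1):
  stratum North: (1200/4100)²·0.620·0.380/99 = 0.000203861
  stratum South: (460/4100)²·0.465·0.535/70 = 4.47359e-05
  stratum East: (780/4100)²·0.111·0.889/44 = 8.11696e-05
  stratum West: (1080/4100)²·0.553·0.447/102 = 0.000168156
  stratum Central: (580/4100)²·0.346·0.654/80 = 5.66047e-05
V̂(p̂_st) = 0.000554528; SE = √V̂ = 0.0235484

p̂_st ≈ 0.4494, SE ≈ 0.0235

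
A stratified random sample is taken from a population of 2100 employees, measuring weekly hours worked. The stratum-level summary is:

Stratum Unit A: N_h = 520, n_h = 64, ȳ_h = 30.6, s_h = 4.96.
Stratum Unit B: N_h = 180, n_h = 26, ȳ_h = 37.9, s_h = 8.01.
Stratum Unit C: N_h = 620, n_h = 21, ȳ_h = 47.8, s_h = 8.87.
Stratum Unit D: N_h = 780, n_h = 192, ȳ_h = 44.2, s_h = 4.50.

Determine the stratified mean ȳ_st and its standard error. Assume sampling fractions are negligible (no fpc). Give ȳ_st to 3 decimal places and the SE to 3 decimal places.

ȳ_st ≈ 41.355, SE ≈ 0.619

ȳ_st = Σ W_h ȳ_h = (520·30.6 + 180·37.9 + 620·47.8 + 780·44.2)/2100 = 41.35524
V̂(ȳ_st) = Σ W_h² s_h²/n_h, with W_h = N_h/N and N = 2100:
  stratum Unit A: (520/2100)²·4.96²/64 = 0.0235696
  stratum Unit B: (180/2100)²·8.01²/26 = 0.01813
  stratum Unit C: (620/2100)²·8.87²/21 = 0.326567
  stratum Unit D: (780/2100)²·4.50²/192 = 0.0145504
V̂(ȳ_st) = 0.382817
SE(ȳ_st) = √0.382817 = 0.618722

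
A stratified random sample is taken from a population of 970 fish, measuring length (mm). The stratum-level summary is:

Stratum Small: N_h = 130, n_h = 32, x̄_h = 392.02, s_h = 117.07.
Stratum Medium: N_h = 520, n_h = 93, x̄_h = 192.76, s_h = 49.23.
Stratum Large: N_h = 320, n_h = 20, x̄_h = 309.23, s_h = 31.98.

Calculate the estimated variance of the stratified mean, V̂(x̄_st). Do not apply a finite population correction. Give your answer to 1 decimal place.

V̂(x̄_st) ≈ 20.7

V̂(x̄_st) = Σ W_h² s_h²/n_h, with W_h = N_h/N and N = 970:
  stratum Small: (130/970)²·117.07²/32 = 7.6928
  stratum Medium: (520/970)²·49.23²/93 = 7.48928
  stratum Large: (320/970)²·31.98²/20 = 5.56523
V̂(x̄_st) = 20.7473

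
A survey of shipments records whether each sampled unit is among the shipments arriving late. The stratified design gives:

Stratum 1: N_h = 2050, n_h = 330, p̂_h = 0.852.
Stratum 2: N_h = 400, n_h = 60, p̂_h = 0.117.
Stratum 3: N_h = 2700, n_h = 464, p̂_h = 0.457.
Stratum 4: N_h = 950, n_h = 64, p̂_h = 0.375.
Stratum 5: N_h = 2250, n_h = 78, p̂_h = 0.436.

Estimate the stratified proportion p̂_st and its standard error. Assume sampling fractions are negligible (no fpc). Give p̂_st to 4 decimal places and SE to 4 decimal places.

p̂_st ≈ 0.5227, SE ≈ 0.0191

N = 8350; stratum weights W_h = N_h/N.
p̂_st = Σ W_h p̂_h = (2050·0.852 + 400·0.117 + 2700·0.457 + 950·0.375 + 2250·0.436)/8350 = 0.52270
V̂(p̂_st) = Σ W_h² p̂_h(1−p̂_h)/(n_h−1):
  stratum 1: (2050/8350)²·0.852·0.148/329 = 2.31015e-05
  stratum 2: (400/8350)²·0.117·0.883/59 = 4.01829e-06
  stratum 3: (2700/8350)²·0.457·0.543/463 = 5.60389e-05
  stratum 4: (950/8350)²·0.375·0.625/63 = 4.81554e-05
  stratum 5: (2250/8350)²·0.436·0.564/77 = 0.000231882
V̂(p̂_st) = 0.000363196; SE = √V̂ = 0.0190577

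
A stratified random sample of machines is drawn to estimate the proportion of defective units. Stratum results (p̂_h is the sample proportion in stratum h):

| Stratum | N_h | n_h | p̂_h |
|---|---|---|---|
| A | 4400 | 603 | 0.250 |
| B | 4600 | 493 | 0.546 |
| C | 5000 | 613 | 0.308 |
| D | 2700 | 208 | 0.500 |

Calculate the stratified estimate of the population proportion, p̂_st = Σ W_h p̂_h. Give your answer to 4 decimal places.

N = 16700; stratum weights W_h = N_h/N.
p̂_st = Σ W_h p̂_h = (4400·0.250 + 4600·0.546 + 5000·0.308 + 2700·0.500)/16700 = 0.38932

p̂_st ≈ 0.3893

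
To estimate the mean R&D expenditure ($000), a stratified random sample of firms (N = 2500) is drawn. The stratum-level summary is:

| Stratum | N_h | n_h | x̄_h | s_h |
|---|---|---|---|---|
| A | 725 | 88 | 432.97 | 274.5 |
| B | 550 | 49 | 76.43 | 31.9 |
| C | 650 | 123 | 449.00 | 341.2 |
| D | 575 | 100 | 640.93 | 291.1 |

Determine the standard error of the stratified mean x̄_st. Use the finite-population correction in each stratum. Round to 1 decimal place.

SE(x̄_st) ≈ 12.4

V̂(x̄_st) = Σ W_h² (1 − n_h/N_h) s_h²/n_h, with W_h = N_h/N and N = 2500:
  stratum A: (725/2500)²·(1 − 88/725)·274.5²/88 = 63.2702
  stratum B: (550/2500)²·(1 − 49/550)·31.9²/49 = 0.9156
  stratum C: (650/2500)²·(1 − 123/650)·341.2²/123 = 51.8749
  stratum D: (575/2500)²·(1 − 100/575)·291.1²/100 = 37.031
V̂(x̄_st) = 153.092
SE(x̄_st) = √153.092 = 12.373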